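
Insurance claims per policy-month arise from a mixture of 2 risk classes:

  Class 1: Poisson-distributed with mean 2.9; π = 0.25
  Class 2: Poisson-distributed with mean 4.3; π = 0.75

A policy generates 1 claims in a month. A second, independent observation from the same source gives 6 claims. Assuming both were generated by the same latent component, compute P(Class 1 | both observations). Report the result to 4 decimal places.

0.2581

Posterior ∝ prior × likelihood, so P(k | x) ∝ π_k f_k(x); normalise over all components.
Since both observations come from the same component, the likelihood for component k is f_k(x₁)·f_k(x₂).
  p_1 = [e^(−2.9)·2.9^1/1! = 0.159567] × [0.0454571] = 0.00725346
  p_2 = [e^(−4.3)·4.3^1/1! = 0.0583448] × [0.119127] = 0.00695047
Prior × likelihood for each component:
  π_1·p_1 = 0.25 × 0.00725346 = 0.00181337
  π_2·p_2 = 0.75 × 0.00695047 = 0.00521285
Marginal: 0.00181337 + 0.00521285 = 0.00702622
Responsibility of Class 1: 0.00181337 / 0.00702622 ≈ 0.2581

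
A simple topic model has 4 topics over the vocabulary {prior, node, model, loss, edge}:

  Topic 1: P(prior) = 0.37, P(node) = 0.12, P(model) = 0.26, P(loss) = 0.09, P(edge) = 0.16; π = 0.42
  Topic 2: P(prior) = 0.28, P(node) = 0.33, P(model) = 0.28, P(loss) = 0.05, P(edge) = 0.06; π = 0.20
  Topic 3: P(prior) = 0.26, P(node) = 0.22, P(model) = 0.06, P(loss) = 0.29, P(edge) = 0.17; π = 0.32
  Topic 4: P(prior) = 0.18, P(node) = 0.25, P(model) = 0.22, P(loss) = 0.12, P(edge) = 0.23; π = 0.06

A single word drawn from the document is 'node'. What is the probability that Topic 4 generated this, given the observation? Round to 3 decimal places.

0.074

Posterior ∝ prior × likelihood, so P(k | x) ∝ P(Z=k) f_k(x); normalise over all components.
Categorical probabilities:
  p_1 = P(node | comp) = 0.12
  p_2 = P(node | comp) = 0.33
  p_3 = P(node | comp) = 0.22
  p_4 = P(node | comp) = 0.25
Multiply by the mixture weights:
  P(Z=1)·p_1 = 0.42 × 0.12 = 0.0504
  P(Z=2)·p_2 = 0.20 × 0.33 = 0.066
  P(Z=3)·p_3 = 0.32 × 0.22 = 0.0704
  P(Z=4)·p_4 = 0.06 × 0.25 = 0.015
Sum: 0.0504 + 0.066 + 0.0704 + 0.015 = 0.2018
So the posterior for Topic 4 is 0.015 / 0.2018 ≈ 0.074.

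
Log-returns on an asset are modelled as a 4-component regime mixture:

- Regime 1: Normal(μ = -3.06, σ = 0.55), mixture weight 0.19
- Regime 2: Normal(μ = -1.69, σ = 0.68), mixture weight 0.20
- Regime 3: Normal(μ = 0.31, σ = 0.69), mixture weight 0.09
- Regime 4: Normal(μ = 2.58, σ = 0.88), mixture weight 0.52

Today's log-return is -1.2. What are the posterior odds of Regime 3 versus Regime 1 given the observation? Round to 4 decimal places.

Since P(k|x) ∝ P(Z=k) f_k(x), the posterior odds are P(Z=i) f_i(x) / (P(Z=j) f_j(x)).
Evaluate each component's likelihood at the observed value:
  f_1 = 0.00238287
  f_2 = 0.452531
  f_3 = 0.0527372
  f_4 = 4.46538e-05
Odds = (0.09/0.19) × (0.0527372/0.00238287) = 0.473684 × 22.1318 ≈ 10.4835

10.4835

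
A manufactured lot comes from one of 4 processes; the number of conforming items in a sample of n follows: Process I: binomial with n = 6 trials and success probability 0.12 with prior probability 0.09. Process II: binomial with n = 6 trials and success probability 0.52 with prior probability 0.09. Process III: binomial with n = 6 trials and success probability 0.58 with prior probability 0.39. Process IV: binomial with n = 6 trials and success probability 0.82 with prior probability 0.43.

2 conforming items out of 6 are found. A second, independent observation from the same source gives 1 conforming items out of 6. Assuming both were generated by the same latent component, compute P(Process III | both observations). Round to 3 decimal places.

0.318

Posterior ∝ prior × likelihood, so P(k | x) ∝ P(Z=k) f_k(x); normalise over all components.
Since both observations come from the same component, the likelihood for component k is f_k(x₁)·f_k(x₂).
  f_I = [C(6,2)·0.12^2·0.88^4 = 15·0.0144·0.599695 = 0.129534] × [0.379967] = 0.0492187
  f_II = [C(6,2)·0.52^2·0.48^4 = 15·0.2704·0.0530842 = 0.215309] × [0.0794988] = 0.0171168
  f_III = [C(6,2)·0.58^2·0.42^4 = 15·0.3364·0.031117 = 0.157016] × [0.0454805] = 0.00714118
  f_IV = [C(6,2)·0.82^2·0.18^4 = 15·0.6724·0.00104976 = 0.0105879] × [0.000929667] = 9.84321e-06
Weight by the priors:
  P(Z=I)·f_I = 0.09 × 0.0492187 = 0.00442968
  P(Z=II)·f_II = 0.09 × 0.0171168 = 0.00154052
  P(Z=III)·f_III = 0.39 × 0.00714118 = 0.00278506
  P(Z=IV)·f_IV = 0.43 × 9.84321e-06 = 4.23258e-06
Normaliser: 0.00442968 + 0.00154052 + 0.00278506 + 4.23258e-06 = 0.00875949
P(Process III | x₁,x₂) ≈ 0.318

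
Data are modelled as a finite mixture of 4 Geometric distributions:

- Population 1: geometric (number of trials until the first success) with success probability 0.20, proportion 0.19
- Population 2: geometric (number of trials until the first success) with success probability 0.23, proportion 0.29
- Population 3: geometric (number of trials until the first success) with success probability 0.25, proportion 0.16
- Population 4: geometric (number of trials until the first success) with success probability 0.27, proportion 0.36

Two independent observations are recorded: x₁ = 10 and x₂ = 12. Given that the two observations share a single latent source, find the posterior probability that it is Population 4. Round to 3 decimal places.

The responsibility of component k is π_k f_k(x) divided by Σ_j π_j f_j(x).
Since both observations come from the same component, the likelihood for component k is f_k(x₁)·f_k(x₂).
  f_1 = [0.0268435] × [0.0171799] = 0.000461169
  f_2 = [0.0218849] × [0.0129756] = 0.000283969
  f_3 = [0.0187712] × [0.0105588] = 0.000198201
  f_4 = [0.0158953] × [0.00847062] = 0.000134643
Multiply by the mixture weights:
  π_1·f_1 = 0.19 × 0.000461169 = 8.7622e-05
  π_2·f_2 = 0.29 × 0.000283969 = 8.23509e-05
  π_3·f_3 = 0.16 × 0.000198201 = 3.17121e-05
  π_4·f_4 = 0.36 × 0.000134643 = 4.84716e-05
Sum: 8.7622e-05 + 8.23509e-05 + 3.17121e-05 + 4.84716e-05 = 0.000250157
Responsibility of Population 4: 4.84716e-05 / 0.000250157 ≈ 0.194

0.194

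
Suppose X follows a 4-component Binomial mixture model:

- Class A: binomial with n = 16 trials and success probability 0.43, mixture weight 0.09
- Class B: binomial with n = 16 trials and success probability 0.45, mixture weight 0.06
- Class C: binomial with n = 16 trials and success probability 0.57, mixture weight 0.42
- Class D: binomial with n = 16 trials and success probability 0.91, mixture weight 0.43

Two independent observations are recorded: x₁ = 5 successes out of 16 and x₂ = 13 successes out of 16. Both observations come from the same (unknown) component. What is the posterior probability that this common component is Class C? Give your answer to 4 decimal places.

P(component k | x) = w_k·f_k(x) / marginal(x), where marginal(x) = Σ_j w_j·f_j(x).
Since both observations come from the same component, the likelihood for component k is f_k(x₁)·f_k(x₂).
  p_A = [0.13251] × [0.00178198] = 0.00023613
  p_B = [0.112288] × [0.00289094] = 0.000324619
  p_C = [0.0244236] × [0.0298515] = 0.000729082
  p_D = [8.55376e-09] × [0.119799] = 1.02473e-09
Weight by the priors:
  w_A·p_A = 0.09 × 0.00023613 = 2.12517e-05
  w_B·p_B = 0.06 × 0.000324619 = 1.94771e-05
  w_C·p_C = 0.42 × 0.000729082 = 0.000306214
  w_D·p_D = 0.43 × 1.02473e-09 = 4.40635e-10
Denominator: 2.12517e-05 + 1.94771e-05 + 0.000306214 + 4.40635e-10 = 0.000346944
P(Class C | x₁, x₂) = 0.000306214 / 0.000346944 ≈ 0.8826

0.8826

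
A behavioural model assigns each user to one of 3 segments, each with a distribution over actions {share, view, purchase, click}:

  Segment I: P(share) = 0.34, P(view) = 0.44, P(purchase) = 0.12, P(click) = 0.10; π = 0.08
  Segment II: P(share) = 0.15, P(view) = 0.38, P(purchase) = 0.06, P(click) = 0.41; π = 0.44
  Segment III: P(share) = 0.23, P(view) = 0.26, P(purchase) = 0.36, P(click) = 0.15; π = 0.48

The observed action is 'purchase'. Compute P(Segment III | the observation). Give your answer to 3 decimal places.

0.828

Posterior ∝ prior × likelihood, so P(k | x) ∝ w_k f_k(x); normalise over all components.
Component likelihoods at x = 'purchase':
  p_I = P(purchase | comp) = 0.12
  p_II = P(purchase | comp) = 0.06
  p_III = P(purchase | comp) = 0.36
Unnormalised posteriors:
  w_I·p_I = 0.08 × 0.12 = 0.0096
  w_II·p_II = 0.44 × 0.06 = 0.0264
  w_III·p_III = 0.48 × 0.36 = 0.1728
Denominator: 0.0096 + 0.0264 + 0.1728 = 0.2088
P(Segment III | 'purchase') ≈ 0.828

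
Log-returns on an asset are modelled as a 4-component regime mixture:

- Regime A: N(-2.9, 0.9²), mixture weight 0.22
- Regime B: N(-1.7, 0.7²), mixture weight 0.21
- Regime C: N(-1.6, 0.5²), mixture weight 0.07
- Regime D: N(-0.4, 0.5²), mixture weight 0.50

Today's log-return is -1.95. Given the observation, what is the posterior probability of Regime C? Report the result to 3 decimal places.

0.203

P(component k | x) = π_k·f_k(x) / marginal(x), where marginal(x) = Σ_j π_j·f_j(x).
Component likelihoods at x = -1.95:
  L_A = 0.253935
  L_B = 0.534706
  L_C = 0.624508
  L_D = 0.00653364
Multiply by the mixture weights:
  π_A·L_A = 0.22 × 0.253935 = 0.0558657
  π_B·L_B = 0.21 × 0.534706 = 0.112288
  π_C·L_C = 0.07 × 0.624508 = 0.0437156
  π_D·L_D = 0.50 × 0.00653364 = 0.00326682
Marginal: 0.0558657 + 0.112288 + 0.0437156 + 0.00326682 = 0.215136
So the posterior for Regime C is 0.0437156 / 0.215136 ≈ 0.203.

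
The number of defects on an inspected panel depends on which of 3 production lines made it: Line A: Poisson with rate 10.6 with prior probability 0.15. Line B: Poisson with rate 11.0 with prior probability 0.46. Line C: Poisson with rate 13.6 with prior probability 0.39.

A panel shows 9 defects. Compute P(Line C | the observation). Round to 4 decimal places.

P(component k | x) = w_k·f_k(x) / marginal(x), where marginal(x) = Σ_j w_j·f_j(x).
Component likelihoods at x = 9 defects:
  L_A = 0.116003
  L_B = 0.108526
  L_C = 0.0544104
Multiply by the mixture weights:
  w_A·L_A = 0.15 × 0.116003 = 0.0174004
  w_B·L_B = 0.46 × 0.108526 = 0.0499217
  w_C·L_C = 0.39 × 0.0544104 = 0.0212201
Normaliser: 0.0174004 + 0.0499217 + 0.0212201 = 0.0885422
Responsibility of Line C: 0.0212201 / 0.0885422 ≈ 0.2397

0.2397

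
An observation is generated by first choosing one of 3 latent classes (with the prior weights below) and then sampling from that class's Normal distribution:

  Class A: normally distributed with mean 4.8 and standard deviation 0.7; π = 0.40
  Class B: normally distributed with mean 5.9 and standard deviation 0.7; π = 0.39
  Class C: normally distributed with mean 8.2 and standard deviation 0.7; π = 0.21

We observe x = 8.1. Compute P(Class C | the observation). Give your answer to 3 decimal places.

0.987

P(component k | x) = P(Z=k)·f_k(x) / marginal(x), where marginal(x) = Σ_j P(Z=j)·f_j(x).
Evaluate each component's likelihood at the observed value:
  L_A = 8.50796e-06
  L_B = 0.00408253
  L_C = 0.564132
Multiply by the mixture weights:
  P(Z=A)·L_A = 0.40 × 8.50796e-06 = 3.40318e-06
  P(Z=B)·L_B = 0.39 × 0.00408253 = 0.00159219
  P(Z=C)·L_C = 0.21 × 0.564132 = 0.118468
Normaliser: 3.40318e-06 + 0.00159219 + 0.118468 = 0.120063
So the posterior for Class C is 0.118468 / 0.120063 ≈ 0.987.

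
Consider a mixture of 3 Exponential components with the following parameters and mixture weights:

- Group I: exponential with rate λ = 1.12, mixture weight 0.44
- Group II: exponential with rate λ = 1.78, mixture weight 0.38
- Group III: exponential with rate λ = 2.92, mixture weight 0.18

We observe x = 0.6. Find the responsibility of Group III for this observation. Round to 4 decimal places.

Apply Bayes' rule: the posterior for each component is proportional to its prior times its likelihood at x.
Evaluate each component's likelihood at the observed value:
  p_I = 1.12·e^(−1.12·0.6) = 1.12·e^(−0.6720) = 0.571969
  p_II = 1.78·e^(−1.78·0.6) = 1.78·e^(−1.0680) = 0.611777
  p_III = 2.92·e^(−2.92·0.6) = 2.92·e^(−1.7520) = 0.506406
Prior × likelihood for each component:
  π_I·p_I = 0.44 × 0.571969 = 0.251666
  π_II·p_II = 0.38 × 0.611777 = 0.232475
  π_III·p_III = 0.18 × 0.506406 = 0.0911531
Sum: 0.251666 + 0.232475 + 0.0911531 = 0.575295
Responsibility of Group III: 0.0911531 / 0.575295 ≈ 0.1584

0.1584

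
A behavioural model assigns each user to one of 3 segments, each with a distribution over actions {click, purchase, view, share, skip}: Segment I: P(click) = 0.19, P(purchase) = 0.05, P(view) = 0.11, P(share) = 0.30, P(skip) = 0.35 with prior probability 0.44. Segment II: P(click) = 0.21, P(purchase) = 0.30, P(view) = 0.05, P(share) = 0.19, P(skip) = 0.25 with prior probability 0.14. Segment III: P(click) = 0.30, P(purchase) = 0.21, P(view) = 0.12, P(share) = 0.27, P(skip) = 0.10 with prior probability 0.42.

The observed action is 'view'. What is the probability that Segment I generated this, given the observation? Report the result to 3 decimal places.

Apply Bayes' rule: the posterior for each component is proportional to its prior times its likelihood at x.
Component likelihoods at x = 'view':
  f_I = P(view | comp) = 0.11
  f_II = P(view | comp) = 0.05
  f_III = P(view | comp) = 0.12
Multiply by the mixture weights:
  π_I·f_I = 0.44 × 0.11 = 0.0484
  π_II·f_II = 0.14 × 0.05 = 0.007
  π_III·f_III = 0.42 × 0.12 = 0.0504
Normaliser: 0.0484 + 0.007 + 0.0504 = 0.1058
P(Segment I | 'view') ≈ 0.457

0.457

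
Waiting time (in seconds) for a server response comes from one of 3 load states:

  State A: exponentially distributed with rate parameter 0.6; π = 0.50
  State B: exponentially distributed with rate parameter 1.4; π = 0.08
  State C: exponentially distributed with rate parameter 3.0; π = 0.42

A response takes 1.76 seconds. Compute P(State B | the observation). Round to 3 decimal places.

0.079

Posterior ∝ prior × likelihood, so P(k | x) ∝ P(Z=k) f_k(x); normalise over all components.
Evaluate each component's likelihood at the observed value:
  p_A = 0.6·e^(−0.6·1.76) = 0.6·e^(−1.0560) = 0.208707
  p_B = 1.4·e^(−1.4·1.76) = 1.4·e^(−2.4640) = 0.119131
  p_C = 3.0·e^(−3.0·1.76) = 3.0·e^(−5.2800) = 0.0152773
Weight by the priors:
  P(Z=A)·p_A = 0.50 × 0.208707 = 0.104353
  P(Z=B)·p_B = 0.08 × 0.119131 = 0.00953052
  P(Z=C)·p_C = 0.42 × 0.0152773 = 0.00641646
Denominator: 0.104353 + 0.00953052 + 0.00641646 = 0.1203
P(State B | x) = 0.00953052 / 0.1203 ≈ 0.079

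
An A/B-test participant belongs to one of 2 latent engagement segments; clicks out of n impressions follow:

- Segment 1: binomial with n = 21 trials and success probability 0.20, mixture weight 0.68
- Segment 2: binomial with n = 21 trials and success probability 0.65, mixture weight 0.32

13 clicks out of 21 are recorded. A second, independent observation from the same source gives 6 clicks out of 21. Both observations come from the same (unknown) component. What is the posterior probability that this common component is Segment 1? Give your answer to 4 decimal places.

P(component k | x) = π_k·f_k(x) / marginal(x), where marginal(x) = Σ_j π_j·f_j(x).
Since both observations come from the same component, the likelihood for component k is f_k(x₁)·f_k(x₂).
  p_1 = [C(21,13)·0.20^13·0.80^8 = 203490·8.192e-10·0.167772 = 2.79675e-05] × [0.122192] = 3.41739e-06
  p_2 = [C(21,13)·0.65^13·0.35^8 = 203490·0.00369721·0.000225188 = 0.169419] × [0.000592943] = 0.000100455
Unnormalised posteriors:
  π_1·p_1 = 0.68 × 3.41739e-06 = 2.32382e-06
  π_2·p_2 = 0.32 × 0.000100455 = 3.21458e-05
Sum: 2.32382e-06 + 3.21458e-05 = 3.44696e-05
P(Segment 1 | x) = 2.32382e-06 / 3.44696e-05 ≈ 0.0674

0.0674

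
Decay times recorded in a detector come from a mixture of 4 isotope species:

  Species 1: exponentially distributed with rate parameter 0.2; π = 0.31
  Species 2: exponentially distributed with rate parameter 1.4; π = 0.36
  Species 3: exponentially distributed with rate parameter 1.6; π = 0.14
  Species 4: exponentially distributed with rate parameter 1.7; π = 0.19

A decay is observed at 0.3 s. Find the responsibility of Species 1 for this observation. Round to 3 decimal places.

The responsibility of component k is π_k f_k(x) divided by Σ_j π_j f_j(x).
Component likelihoods at x = 0.3 s:
  f_1 = 0.188353
  f_2 = 0.919866
  f_3 = 0.990053
  f_4 = 1.02084
Weight by the priors:
  π_1·f_1 = 0.31 × 0.188353 = 0.0583894
  π_2·f_2 = 0.36 × 0.919866 = 0.331152
  π_3·f_3 = 0.14 × 0.990053 = 0.138607
  π_4·f_4 = 0.19 × 1.02084 = 0.19396
Normaliser: 0.0583894 + 0.331152 + 0.138607 + 0.19396 = 0.722109
Responsibility of Species 1: 0.0583894 / 0.722109 ≈ 0.081

0.081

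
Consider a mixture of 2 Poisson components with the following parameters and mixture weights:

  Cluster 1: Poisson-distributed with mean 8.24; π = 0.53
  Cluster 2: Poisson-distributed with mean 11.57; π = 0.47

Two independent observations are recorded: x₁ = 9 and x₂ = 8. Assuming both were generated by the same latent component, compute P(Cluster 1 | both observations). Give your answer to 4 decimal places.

The responsibility of component k is w_k f_k(x) divided by Σ_j w_j f_j(x).
Since both observations come from the same component, the likelihood for component k is f_k(x₁)·f_k(x₂).
  L_1 = [e^(−8.24)·8.24^9/9! = 0.127349] × [0.139095] = 0.0177136
  L_2 = [e^(−11.57)·11.57^9/9! = 0.0967052] × [0.0752245] = 0.0072746
Prior × likelihood for each component:
  w_1·L_1 = 0.53 × 0.0177136 = 0.00938819
  w_2·L_2 = 0.47 × 0.0072746 = 0.00341906
Marginal: 0.00938819 + 0.00341906 = 0.0128073
P(Cluster 1 | data) = 0.00938819 / 0.0128073 ≈ 0.7330

0.7330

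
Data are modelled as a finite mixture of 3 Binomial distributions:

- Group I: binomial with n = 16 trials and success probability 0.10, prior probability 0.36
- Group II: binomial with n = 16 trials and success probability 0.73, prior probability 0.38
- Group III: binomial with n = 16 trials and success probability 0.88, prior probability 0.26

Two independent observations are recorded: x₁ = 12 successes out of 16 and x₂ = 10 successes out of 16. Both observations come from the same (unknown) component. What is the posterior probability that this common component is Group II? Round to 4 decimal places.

The responsibility of component k is π_k f_k(x) divided by Σ_j π_j f_j(x).
Since both observations come from the same component, the likelihood for component k is f_k(x₁)·f_k(x₂).
  L_I = [1.1941e-09] × [4.25578e-07] = 5.08183e-16
  L_II = [0.221514] × [0.133332] = 0.0295349
  L_III = [0.0813933] × [0.00665945] = 0.000542034
Weight by the priors:
  π_I·L_I = 0.36 × 5.08183e-16 = 1.82946e-16
  π_II·L_II = 0.38 × 0.0295349 = 0.0112233
  π_III·L_III = 0.26 × 0.000542034 = 0.000140929
Normaliser: 1.82946e-16 + 0.0112233 + 0.000140929 = 0.0113642
Responsibility of Group II: 0.0112233 / 0.0113642 ≈ 0.9876

0.9876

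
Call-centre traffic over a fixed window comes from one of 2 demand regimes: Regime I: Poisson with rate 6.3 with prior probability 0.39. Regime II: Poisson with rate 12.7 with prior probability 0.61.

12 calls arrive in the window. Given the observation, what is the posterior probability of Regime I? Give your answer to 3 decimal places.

0.079

By Bayes' theorem, P(k | x) = π_k f_k(x) / Σ_j π_j f_j(x).
Component likelihoods at x = 12 calls:
  L_I = 0.0149863
  L_II = 0.112142
Prior × likelihood for each component:
  π_I·L_I = 0.39 × 0.0149863 = 0.00584466
  π_II·L_II = 0.61 × 0.112142 = 0.0684065
Normaliser: 0.00584466 + 0.0684065 = 0.0742512
So the posterior for Regime I is 0.00584466 / 0.0742512 ≈ 0.079.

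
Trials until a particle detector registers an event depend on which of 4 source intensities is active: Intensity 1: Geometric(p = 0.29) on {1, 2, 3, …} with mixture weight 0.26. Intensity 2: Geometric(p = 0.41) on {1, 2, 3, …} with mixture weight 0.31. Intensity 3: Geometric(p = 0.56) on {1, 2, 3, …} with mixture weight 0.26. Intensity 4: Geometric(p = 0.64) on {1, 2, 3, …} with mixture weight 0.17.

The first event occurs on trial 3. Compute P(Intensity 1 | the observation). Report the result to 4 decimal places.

The responsibility of component k is π_k f_k(x) divided by Σ_j π_j f_j(x).
Evaluate each component's likelihood at the observed value:
  L_1 = 0.29·(1−0.29)^2 = 0.29·0.5041 = 0.146189
  L_2 = 0.41·(1−0.41)^2 = 0.41·0.3481 = 0.142721
  L_3 = 0.56·(1−0.56)^2 = 0.56·0.1936 = 0.108416
  L_4 = 0.64·(1−0.64)^2 = 0.64·0.1296 = 0.082944
Unnormalised posteriors:
  π_1·L_1 = 0.26 × 0.146189 = 0.0380091
  π_2·L_2 = 0.31 × 0.142721 = 0.0442435
  π_3·L_3 = 0.26 × 0.108416 = 0.0281882
  π_4·L_4 = 0.17 × 0.082944 = 0.0141005
Marginal: 0.0380091 + 0.0442435 + 0.0281882 + 0.0141005 = 0.124541
Responsibility of Intensity 1: 0.0380091 / 0.124541 ≈ 0.3052

0.3052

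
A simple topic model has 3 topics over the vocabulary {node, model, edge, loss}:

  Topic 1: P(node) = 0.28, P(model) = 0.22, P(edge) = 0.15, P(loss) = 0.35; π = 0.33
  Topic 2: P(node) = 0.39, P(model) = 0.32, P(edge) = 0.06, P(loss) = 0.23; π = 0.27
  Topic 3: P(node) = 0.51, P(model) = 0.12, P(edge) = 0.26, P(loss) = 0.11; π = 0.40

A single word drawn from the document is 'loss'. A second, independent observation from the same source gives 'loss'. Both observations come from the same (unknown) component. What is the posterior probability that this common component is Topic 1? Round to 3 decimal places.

By Bayes' theorem, P(k | x) = P(Z=k) f_k(x) / Σ_j P(Z=j) f_j(x).
Since both observations come from the same component, the likelihood for component k is f_k(x₁)·f_k(x₂).
  f_1 = [0.35] × [0.35] = 0.1225
  f_2 = [0.23] × [0.23] = 0.0529
  f_3 = [0.11] × [0.11] = 0.0121
Prior × likelihood for each component:
  P(Z=1)·f_1 = 0.33 × 0.1225 = 0.040425
  P(Z=2)·f_2 = 0.27 × 0.0529 = 0.014283
  P(Z=3)·f_3 = 0.40 × 0.0121 = 0.00484
Evidence: 0.040425 + 0.014283 + 0.00484 = 0.059548
P(Topic 1 | data) = 0.040425 / 0.059548 ≈ 0.679

0.679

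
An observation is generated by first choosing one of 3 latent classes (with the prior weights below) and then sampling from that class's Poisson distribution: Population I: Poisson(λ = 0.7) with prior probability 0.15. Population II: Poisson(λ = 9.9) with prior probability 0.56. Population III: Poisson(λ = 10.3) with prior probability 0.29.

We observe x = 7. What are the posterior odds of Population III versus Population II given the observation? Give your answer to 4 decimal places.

0.4580

The posterior odds equal the prior odds times the likelihood ratio: (π_i/π_j)·(f_i(x)/f_j(x)).
Component likelihoods at x = 7:
  L_I = 8.11427e-06
  L_II = 0.0927898
  L_III = 0.0820724
0.023801 / 0.0519623 ≈ 0.4580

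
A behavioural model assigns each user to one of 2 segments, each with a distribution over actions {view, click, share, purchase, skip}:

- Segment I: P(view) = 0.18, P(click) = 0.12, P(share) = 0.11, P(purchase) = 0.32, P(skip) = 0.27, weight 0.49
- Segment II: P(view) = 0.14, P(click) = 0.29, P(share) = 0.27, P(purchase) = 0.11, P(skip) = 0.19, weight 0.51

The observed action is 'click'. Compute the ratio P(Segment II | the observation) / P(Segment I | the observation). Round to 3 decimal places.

Posterior odds = (π_i f_i(x)) / (π_j f_j(x)); the normalising sum cancels.
Categorical probabilities:
  L_I = 0.12
  L_II = 0.29
0.1479 / 0.0588 ≈ 2.515

2.515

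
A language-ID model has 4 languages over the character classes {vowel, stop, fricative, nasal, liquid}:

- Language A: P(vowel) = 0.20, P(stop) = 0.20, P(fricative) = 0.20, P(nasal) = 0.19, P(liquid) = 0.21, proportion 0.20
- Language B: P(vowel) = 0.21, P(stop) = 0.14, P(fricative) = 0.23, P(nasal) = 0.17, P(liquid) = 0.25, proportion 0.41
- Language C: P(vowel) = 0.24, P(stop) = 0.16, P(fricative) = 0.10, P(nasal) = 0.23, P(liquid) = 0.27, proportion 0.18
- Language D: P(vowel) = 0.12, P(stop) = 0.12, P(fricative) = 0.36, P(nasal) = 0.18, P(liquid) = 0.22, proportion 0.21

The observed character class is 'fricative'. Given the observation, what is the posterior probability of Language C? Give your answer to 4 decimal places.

Posterior ∝ prior × likelihood, so P(k | x) ∝ P(Z=k) f_k(x); normalise over all components.
Categorical probabilities:
  f_A = P(fricative | comp) = 0.20
  f_B = P(fricative | comp) = 0.23
  f_C = P(fricative | comp) = 0.10
  f_D = P(fricative | comp) = 0.36
Weight by the priors:
  P(Z=A)·f_A = 0.20 × 0.2 = 0.04
  P(Z=B)·f_B = 0.41 × 0.23 = 0.0943
  P(Z=C)·f_C = 0.18 × 0.1 = 0.018
  P(Z=D)·f_D = 0.21 × 0.36 = 0.0756
Normaliser: 0.04 + 0.0943 + 0.018 + 0.0756 = 0.2279
P(Language C | the observation) ≈ 0.0790

0.0790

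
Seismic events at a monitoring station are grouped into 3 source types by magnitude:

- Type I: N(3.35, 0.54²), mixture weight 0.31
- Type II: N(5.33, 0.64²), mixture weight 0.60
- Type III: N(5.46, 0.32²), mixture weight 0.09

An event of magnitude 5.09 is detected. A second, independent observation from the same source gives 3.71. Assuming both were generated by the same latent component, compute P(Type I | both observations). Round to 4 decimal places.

0.0787

By Bayes' theorem, P(k | x) = P(Z=k) f_k(x) / Σ_j P(Z=j) f_j(x).
Since both observations come from the same component, the likelihood for component k is f_k(x₁)·f_k(x₂).
  L_I = [(1/(0.54·√(2π)))·exp(−(5.09−3.35)²/(2·0.54²)) = 0.738782·exp(-5.19136) = 0.00411091] × [0.59157] = 0.00243189
  L_II = [(1/(0.64·√(2π)))·exp(−(5.09−5.33)²/(2·0.64²)) = 0.623347·exp(-0.07031) = 0.581024] × [0.0253174] = 0.01471
  L_III = [(1/(0.32·√(2π)))·exp(−(5.09−5.46)²/(2·0.32²)) = 1.246695·exp(-0.66846) = 0.638929] × [3.99474e-07] = 2.55236e-07
Unnormalised posteriors:
  P(Z=I)·L_I = 0.31 × 0.00243189 = 0.000753887
  P(Z=II)·L_II = 0.60 × 0.01471 = 0.00882599
  P(Z=III)·L_III = 0.09 × 2.55236e-07 = 2.29712e-08
Marginal: 0.000753887 + 0.00882599 + 2.29712e-08 = 0.0095799
P(Type I | data) ≈ 0.0787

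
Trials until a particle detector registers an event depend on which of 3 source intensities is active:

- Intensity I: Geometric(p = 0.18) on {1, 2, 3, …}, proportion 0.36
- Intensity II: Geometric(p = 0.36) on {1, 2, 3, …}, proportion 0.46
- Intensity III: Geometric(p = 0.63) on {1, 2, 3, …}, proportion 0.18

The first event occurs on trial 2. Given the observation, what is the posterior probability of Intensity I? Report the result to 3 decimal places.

P(component k | x) = π_k·f_k(x) / marginal(x), where marginal(x) = Σ_j π_j·f_j(x).
Geometric probabilities:
  L_I = 0.18·(1−0.18)^1 = 0.18·0.82 = 0.1476
  L_II = 0.36·(1−0.36)^1 = 0.36·0.64 = 0.2304
  L_III = 0.63·(1−0.63)^1 = 0.63·0.37 = 0.2331
Unnormalised posteriors:
  π_I·L_I = 0.36 × 0.1476 = 0.053136
  π_II·L_II = 0.46 × 0.2304 = 0.105984
  π_III·L_III = 0.18 × 0.2331 = 0.041958
Sum: 0.053136 + 0.105984 + 0.041958 = 0.201078
So the posterior for Intensity I is 0.053136 / 0.201078 ≈ 0.264.

0.264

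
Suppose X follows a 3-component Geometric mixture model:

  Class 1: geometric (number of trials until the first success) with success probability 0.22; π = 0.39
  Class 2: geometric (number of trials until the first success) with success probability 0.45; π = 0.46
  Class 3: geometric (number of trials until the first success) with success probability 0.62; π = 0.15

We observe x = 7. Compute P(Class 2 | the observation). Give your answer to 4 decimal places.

The responsibility of component k is π_k f_k(x) divided by Σ_j π_j f_j(x).
Component likelihoods at x = 7:
  L_1 = 0.0495439
  L_2 = 0.0124563
  L_3 = 0.00186678
Prior × likelihood for each component:
  π_1·L_1 = 0.39 × 0.0495439 = 0.0193221
  π_2·L_2 = 0.46 × 0.0124563 = 0.00572989
  π_3·L_3 = 0.15 × 0.00186678 = 0.000280017
Normaliser: 0.0193221 + 0.00572989 + 0.000280017 = 0.025332
So the posterior for Class 2 is 0.00572989 / 0.025332 ≈ 0.2262.

0.2262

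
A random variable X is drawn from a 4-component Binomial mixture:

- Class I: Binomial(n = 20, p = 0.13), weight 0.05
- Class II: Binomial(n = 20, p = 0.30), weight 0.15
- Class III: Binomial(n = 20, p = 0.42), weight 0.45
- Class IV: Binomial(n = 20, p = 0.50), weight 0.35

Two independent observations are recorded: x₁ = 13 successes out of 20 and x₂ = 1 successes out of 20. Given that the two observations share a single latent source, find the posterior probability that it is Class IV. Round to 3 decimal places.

0.119

P(component k | x) = P(Z=k)·f_k(x) / marginal(x), where marginal(x) = Σ_j P(Z=j)·f_j(x).
Since both observations come from the same component, the likelihood for component k is f_k(x₁)·f_k(x₂).
  f_I = [C(20,13)·0.13^13·0.87^7 = 77520·3.02875e-12·0.377255 = 8.85752e-08] × [0.184433] = 1.63362e-08
  f_II = [C(20,13)·0.30^13·0.70^7 = 77520·1.59432e-07·0.0823543 = 0.00101783] × [0.00683934] = 6.9613e-06
  f_III = [C(20,13)·0.42^13·0.58^7 = 77520·1.26544e-05·0.0220798 = 0.0216596] × [0.000268789] = 5.82186e-06
  f_IV = [C(20,13)·0.50^13·0.50^7 = 77520·0.00012207·0.0078125 = 0.0739288] × [1.90735e-05] = 1.41008e-06
Unnormalised posteriors:
  P(Z=I)·f_I = 0.05 × 1.63362e-08 = 8.1681e-10
  P(Z=II)·f_II = 0.15 × 6.9613e-06 = 1.0442e-06
  P(Z=III)·f_III = 0.45 × 5.82186e-06 = 2.61984e-06
  P(Z=IV)·f_IV = 0.35 × 1.41008e-06 = 4.93528e-07
Normaliser: 8.1681e-10 + 1.0442e-06 + 2.61984e-06 + 4.93528e-07 = 4.15838e-06
P(Class IV | data) ≈ 0.119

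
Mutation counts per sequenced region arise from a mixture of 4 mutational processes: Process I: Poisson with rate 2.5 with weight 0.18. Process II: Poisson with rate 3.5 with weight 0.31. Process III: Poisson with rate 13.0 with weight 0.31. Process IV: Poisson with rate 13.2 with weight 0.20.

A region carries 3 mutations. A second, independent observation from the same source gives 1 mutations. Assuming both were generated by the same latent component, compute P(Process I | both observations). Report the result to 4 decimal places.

P(component k | x) = P(Z=k)·f_k(x) / marginal(x), where marginal(x) = Σ_j P(Z=j)·f_j(x).
Since both observations come from the same component, the likelihood for component k is f_k(x₁)·f_k(x₂).
  f_I = [0.213763] × [0.205212] = 0.0438668
  f_II = [0.215785] × [0.105691] = 0.0228065
  f_III = [0.000827657] × [2.93843e-05] = 2.43201e-08
  f_IV = [0.000709387] × [2.44279e-05] = 1.73289e-08
Prior × likelihood for each component:
  P(Z=I)·f_I = 0.18 × 0.0438668 = 0.00789603
  P(Z=II)·f_II = 0.31 × 0.0228065 = 0.00707003
  P(Z=III)·f_III = 0.31 × 2.43201e-08 = 7.53924e-09
  P(Z=IV)·f_IV = 0.20 × 1.73289e-08 = 3.46577e-09
Denominator: 0.00789603 + 0.00707003 + 7.53924e-09 + 3.46577e-09 = 0.0149661
So the posterior for Process I is 0.00789603 / 0.0149661 ≈ 0.5276.

0.5276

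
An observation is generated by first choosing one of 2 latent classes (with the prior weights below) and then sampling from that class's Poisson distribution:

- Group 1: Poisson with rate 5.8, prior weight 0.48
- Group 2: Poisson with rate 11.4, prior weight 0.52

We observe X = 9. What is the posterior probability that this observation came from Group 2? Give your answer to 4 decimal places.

0.6369

P(component k | x) = π_k·f_k(x) / marginal(x), where marginal(x) = Σ_j π_j·f_j(x).
Poisson probabilities:
  L_1 = e^(−5.8)·5.8^9/9! = 0.0619699
  L_2 = e^(−11.4)·11.4^9/9! = 0.100328
Prior × likelihood for each component:
  π_1·L_1 = 0.48 × 0.0619699 = 0.0297456
  π_2·L_2 = 0.52 × 0.100328 = 0.0521707
Denominator: 0.0297456 + 0.0521707 = 0.0819163
P(Group 2 | data) = 0.0521707 / 0.0819163 ≈ 0.6369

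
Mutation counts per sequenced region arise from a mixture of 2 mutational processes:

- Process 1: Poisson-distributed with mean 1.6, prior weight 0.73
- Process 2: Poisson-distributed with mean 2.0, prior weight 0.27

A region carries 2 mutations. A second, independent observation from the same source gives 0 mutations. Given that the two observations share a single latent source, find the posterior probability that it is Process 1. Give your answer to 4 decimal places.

0.7939

Apply Bayes' rule: the posterior for each component is proportional to its prior times its likelihood at x.
Since both observations come from the same component, the likelihood for component k is f_k(x₁)·f_k(x₂).
  p_1 = [e^(−1.6)·1.6^2/2! = 0.258428] × [0.201897] = 0.0521756
  p_2 = [e^(−2.0)·2.0^2/2! = 0.270671] × [0.135335] = 0.0366313
Weight by the priors:
  π_1·p_1 = 0.73 × 0.0521756 = 0.0380882
  π_2·p_2 = 0.27 × 0.0366313 = 0.00989044
Marginal: 0.0380882 + 0.00989044 = 0.0479786
P(Process 1 | x₁, x₂) ≈ 0.7939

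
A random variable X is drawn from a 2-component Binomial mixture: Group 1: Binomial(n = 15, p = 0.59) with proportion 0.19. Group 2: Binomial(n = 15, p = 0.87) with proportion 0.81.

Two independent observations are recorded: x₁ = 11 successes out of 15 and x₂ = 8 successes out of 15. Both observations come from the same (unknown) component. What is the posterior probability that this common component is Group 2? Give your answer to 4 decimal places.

0.0218

Apply Bayes' rule: the posterior for each component is proportional to its prior times its likelihood at x.
Since both observations come from the same component, the likelihood for component k is f_k(x₁)·f_k(x₂).
  L_1 = [0.116316] × [0.184014] = 0.0214038
  L_2 = [0.0842593] × [0.00132528] = 0.000111667
Weight by the priors:
  w_1·L_1 = 0.19 × 0.0214038 = 0.00406673
  w_2·L_2 = 0.81 × 0.000111667 = 9.04501e-05
Evidence: 0.00406673 + 9.04501e-05 = 0.00415718
P(Group 2 | data) = 9.04501e-05 / 0.00415718 ≈ 0.0218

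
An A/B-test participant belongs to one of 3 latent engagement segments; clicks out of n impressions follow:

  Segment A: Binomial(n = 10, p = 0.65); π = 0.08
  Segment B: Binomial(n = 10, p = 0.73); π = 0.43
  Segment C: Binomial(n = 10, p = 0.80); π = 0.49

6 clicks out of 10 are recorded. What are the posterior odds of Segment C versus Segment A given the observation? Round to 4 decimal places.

The posterior odds equal the prior odds times the likelihood ratio: (π_i/π_j)·(f_i(x)/f_j(x)).
Component likelihoods at x = 6 clicks out of 10:
  L_A = 0.237668
  L_B = 0.168893
  L_C = 0.0880804
Posterior odds = (π_C·L_C) / (π_A·L_A) = (0.49·0.0880804) / (0.08·0.237668) = 0.0431594 / 0.0190135 ≈ 2.2699

2.2699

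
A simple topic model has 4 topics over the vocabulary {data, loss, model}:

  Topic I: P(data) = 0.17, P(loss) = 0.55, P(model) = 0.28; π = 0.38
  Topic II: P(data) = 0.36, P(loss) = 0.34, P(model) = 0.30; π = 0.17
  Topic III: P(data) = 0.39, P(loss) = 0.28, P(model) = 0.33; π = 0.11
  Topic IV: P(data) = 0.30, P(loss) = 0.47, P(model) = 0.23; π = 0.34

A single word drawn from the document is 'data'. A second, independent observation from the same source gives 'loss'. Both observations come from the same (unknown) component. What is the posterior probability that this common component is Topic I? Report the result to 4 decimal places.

0.3055

The responsibility of component k is π_k f_k(x) divided by Σ_j π_j f_j(x).
Since both observations come from the same component, the likelihood for component k is f_k(x₁)·f_k(x₂).
  L_I = [0.17] × [0.55] = 0.0935
  L_II = [0.36] × [0.34] = 0.1224
  L_III = [0.39] × [0.28] = 0.1092
  L_IV = [0.3] × [0.47] = 0.141
Prior × likelihood for each component:
  π_I·L_I = 0.38 × 0.0935 = 0.03553
  π_II·L_II = 0.17 × 0.1224 = 0.020808
  π_III·L_III = 0.11 × 0.1092 = 0.012012
  π_IV·L_IV = 0.34 × 0.141 = 0.04794
Marginal: 0.03553 + 0.020808 + 0.012012 + 0.04794 = 0.11629
P(Topic I | data) ≈ 0.3055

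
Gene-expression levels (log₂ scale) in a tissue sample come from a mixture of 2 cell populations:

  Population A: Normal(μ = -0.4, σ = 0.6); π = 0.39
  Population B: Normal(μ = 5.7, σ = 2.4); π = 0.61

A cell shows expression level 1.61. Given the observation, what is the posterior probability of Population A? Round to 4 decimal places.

0.0384

P(component k | x) = P(Z=k)·f_k(x) / marginal(x), where marginal(x) = Σ_j P(Z=j)·f_j(x).
Evaluate each component's likelihood at the observed value:
  p_A = 0.00243122
  p_B = 0.0389102
Prior × likelihood for each component:
  P(Z=A)·p_A = 0.39 × 0.00243122 = 0.000948175
  P(Z=B)·p_B = 0.61 × 0.0389102 = 0.0237352
Evidence: 0.000948175 + 0.0237352 = 0.0246834
P(Population A | x) ≈ 0.0384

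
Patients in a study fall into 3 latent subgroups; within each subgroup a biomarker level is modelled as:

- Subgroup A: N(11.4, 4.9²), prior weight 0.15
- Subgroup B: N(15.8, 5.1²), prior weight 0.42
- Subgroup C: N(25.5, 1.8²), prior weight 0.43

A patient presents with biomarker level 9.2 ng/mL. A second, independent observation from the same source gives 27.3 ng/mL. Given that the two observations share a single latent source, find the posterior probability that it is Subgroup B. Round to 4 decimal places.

P(component k | x) = π_k·f_k(x) / marginal(x), where marginal(x) = Σ_j π_j·f_j(x).
Since both observations come from the same component, the likelihood for component k is f_k(x₁)·f_k(x₂).
  L_A = [(1/(4.9·√(2π)))·exp(−(9.2−11.4)²/(2·4.9²)) = 0.081417·exp(-0.10079) = 0.0736107] × [0.00042101] = 3.09908e-05
  L_B = [(1/(5.1·√(2π)))·exp(−(9.2−15.8)²/(2·5.1²)) = 0.078224·exp(-0.83737) = 0.033859] × [0.00615512] = 0.000208407
  L_C = [(1/(1.8·√(2π)))·exp(−(9.2−25.5)²/(2·1.8²)) = 0.221635·exp(-41.00154) = 3.45855e-19] × [0.134428] = 4.64926e-20
Weight by the priors:
  π_A·L_A = 0.15 × 3.09908e-05 = 4.64862e-06
  π_B·L_B = 0.42 × 0.000208407 = 8.75308e-05
  π_C·L_C = 0.43 × 4.64926e-20 = 1.99918e-20
Sum: 4.64862e-06 + 8.75308e-05 + 1.99918e-20 = 9.21794e-05
P(Subgroup B | x₁,x₂) = 8.75308e-05 / 9.21794e-05 ≈ 0.9496

0.9496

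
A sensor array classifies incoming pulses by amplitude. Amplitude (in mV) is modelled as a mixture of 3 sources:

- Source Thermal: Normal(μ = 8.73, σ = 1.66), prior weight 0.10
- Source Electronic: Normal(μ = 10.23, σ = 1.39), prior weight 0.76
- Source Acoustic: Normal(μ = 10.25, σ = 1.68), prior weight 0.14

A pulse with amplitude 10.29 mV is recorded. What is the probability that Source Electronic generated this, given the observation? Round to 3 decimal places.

0.817

The responsibility of component k is π_k f_k(x) divided by Σ_j π_j f_j(x).
Evaluate each component's likelihood at the observed value:
  p_Thermal = 0.154536
  p_Electronic = 0.286742
  p_Acoustic = 0.237398
Weight by the priors:
  π_Thermal·p_Thermal = 0.10 × 0.154536 = 0.0154536
  π_Electronic·p_Electronic = 0.76 × 0.286742 = 0.217924
  π_Acoustic·p_Acoustic = 0.14 × 0.237398 = 0.0332358
Sum: 0.0154536 + 0.217924 + 0.0332358 = 0.266613
P(Source Electronic | 10.29 mV) ≈ 0.817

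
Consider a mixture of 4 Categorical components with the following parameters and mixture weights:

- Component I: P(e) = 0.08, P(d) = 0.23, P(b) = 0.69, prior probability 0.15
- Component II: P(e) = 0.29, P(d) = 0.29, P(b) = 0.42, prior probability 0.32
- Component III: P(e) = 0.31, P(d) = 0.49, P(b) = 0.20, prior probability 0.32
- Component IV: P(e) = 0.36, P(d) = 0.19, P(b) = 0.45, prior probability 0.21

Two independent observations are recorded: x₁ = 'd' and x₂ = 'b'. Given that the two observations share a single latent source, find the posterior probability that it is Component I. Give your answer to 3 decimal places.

0.212

Posterior ∝ prior × likelihood, so P(k | x) ∝ P(Z=k) f_k(x); normalise over all components.
Since both observations come from the same component, the likelihood for component k is f_k(x₁)·f_k(x₂).
  f_I = [0.23] × [0.69] = 0.1587
  f_II = [0.29] × [0.42] = 0.1218
  f_III = [0.49] × [0.2] = 0.098
  f_IV = [0.19] × [0.45] = 0.0855
Prior × likelihood for each component:
  P(Z=I)·f_I = 0.15 × 0.1587 = 0.023805
  P(Z=II)·f_II = 0.32 × 0.1218 = 0.038976
  P(Z=III)·f_III = 0.32 × 0.098 = 0.03136
  P(Z=IV)·f_IV = 0.21 × 0.0855 = 0.017955
Sum: 0.023805 + 0.038976 + 0.03136 + 0.017955 = 0.112096
So the posterior for Component I is 0.023805 / 0.112096 ≈ 0.212.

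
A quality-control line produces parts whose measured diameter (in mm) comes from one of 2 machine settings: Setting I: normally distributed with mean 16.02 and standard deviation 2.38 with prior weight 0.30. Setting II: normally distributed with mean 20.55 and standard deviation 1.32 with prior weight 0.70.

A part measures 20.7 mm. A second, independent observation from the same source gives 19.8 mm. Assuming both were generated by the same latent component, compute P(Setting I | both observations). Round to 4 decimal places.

The responsibility of component k is P(Z=k) f_k(x) divided by Σ_j P(Z=j) f_j(x).
Since both observations come from the same component, the likelihood for component k is f_k(x₁)·f_k(x₂).
  f_I = [(1/(2.38·√(2π)))·exp(−(20.7−16.02)²/(2·2.38²)) = 0.167623·exp(-1.93334) = 0.0242491] × [0.0474877] = 0.00115153
  f_II = [(1/(1.32·√(2π)))·exp(−(20.7−20.55)²/(2·1.32²)) = 0.302229·exp(-0.00646) = 0.300284] × [0.257178] = 0.0772265
Multiply by the mixture weights:
  P(Z=I)·f_I = 0.30 × 0.00115153 = 0.00034546
  P(Z=II)·f_II = 0.70 × 0.0772265 = 0.0540586
Sum: 0.00034546 + 0.0540586 = 0.054404
So the posterior for Setting I is 0.00034546 / 0.054404 ≈ 0.0063.

0.0063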